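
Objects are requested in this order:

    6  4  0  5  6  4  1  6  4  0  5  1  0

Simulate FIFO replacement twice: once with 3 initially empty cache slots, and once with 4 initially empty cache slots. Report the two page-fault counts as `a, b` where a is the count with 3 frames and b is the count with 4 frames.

3 frames: F F F F F F F . . F F . . → 9 faults.
4 frames: F F F F . . F F F F F F . → 10 faults.
10 > 9: adding a frame increased faults — Belady's anomaly.

9, 10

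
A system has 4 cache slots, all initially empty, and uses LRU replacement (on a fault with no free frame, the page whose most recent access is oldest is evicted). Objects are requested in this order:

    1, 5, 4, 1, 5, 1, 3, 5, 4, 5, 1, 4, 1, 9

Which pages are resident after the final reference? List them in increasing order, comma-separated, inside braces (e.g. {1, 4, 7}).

1 -> fault, frames (1)
5 -> fault, frames (1 5)
4 -> fault, frames (1 5 4)
1 -> hit
5 -> hit
1 -> hit
3 -> fault, frames (4 5 1 3)
5 -> hit
4 -> hit
5 -> hit
1 -> hit
4 -> hit
1 -> hit
9 -> fault, evict 3, frames (5 4 1 9)

{1, 4, 5, 9}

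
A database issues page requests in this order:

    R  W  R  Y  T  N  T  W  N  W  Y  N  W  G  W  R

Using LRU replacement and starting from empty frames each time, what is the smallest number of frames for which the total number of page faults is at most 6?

f=1: 16 faults
f=2: 12 faults
f=3: 9 faults
f=4: 8 faults
f=5: 7 faults
f=6: 6 faults
Smallest f with faults ≤ 6 is 6.

6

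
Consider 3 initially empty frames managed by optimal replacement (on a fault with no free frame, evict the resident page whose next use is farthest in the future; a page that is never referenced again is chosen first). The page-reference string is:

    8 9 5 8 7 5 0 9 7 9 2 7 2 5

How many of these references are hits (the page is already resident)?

7

8: fault, frames {8}
9: fault, frames {8,9}
5: fault, frames {8,9,5}
8: hit
7: fault, evict 8, frames {9,5,7}
5: hit
0: fault, evict 5, frames {9,7,0}
9: hit
7: hit
9: hit
2: fault, evict 0, frames {9,7,2}
7: hit
2: hit
5: fault, evict 2, frames {9,7,5}
Hits: 7.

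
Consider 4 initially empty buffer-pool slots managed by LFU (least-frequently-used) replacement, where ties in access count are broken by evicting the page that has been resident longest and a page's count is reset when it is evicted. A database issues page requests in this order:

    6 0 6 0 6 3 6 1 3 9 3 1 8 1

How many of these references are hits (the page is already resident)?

6

6 -> miss, frames (6)
0 -> miss, frames (6 0)
6 -> hit
0 -> hit
6 -> hit
3 -> miss, frames (6 0 3)
6 -> hit
1 -> miss, frames (6 0 3 1)
3 -> hit
9 -> miss, evict 1, frames (6 0 3 9)
3 -> hit
1 -> miss, evict 9, frames (6 0 3 1)
8 -> miss, evict 1, frames (6 0 3 8)
1 -> miss, evict 8, frames (6 0 3 1)
Hits: 6.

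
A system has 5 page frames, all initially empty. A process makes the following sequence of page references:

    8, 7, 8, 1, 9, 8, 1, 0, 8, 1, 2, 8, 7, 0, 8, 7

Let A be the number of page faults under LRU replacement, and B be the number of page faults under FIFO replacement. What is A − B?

Under LRU: F F . F F . . F . . F . F . . . → 7 faults.
Under FIFO: F F . F F . . F . . F F F . . . → 8 faults.
A − B = 7 − 8 = -1.

-1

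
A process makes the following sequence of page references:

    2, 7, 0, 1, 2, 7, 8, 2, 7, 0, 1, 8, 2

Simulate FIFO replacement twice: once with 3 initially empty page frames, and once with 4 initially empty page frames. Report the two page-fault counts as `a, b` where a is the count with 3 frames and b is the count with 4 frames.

3 frames: F F F F F F F . . F F . F → 10 faults.
4 frames: F F F F . . F F F F F F F → 11 faults.
11 > 10: adding a frame increased faults — Belady's anomaly.

10, 11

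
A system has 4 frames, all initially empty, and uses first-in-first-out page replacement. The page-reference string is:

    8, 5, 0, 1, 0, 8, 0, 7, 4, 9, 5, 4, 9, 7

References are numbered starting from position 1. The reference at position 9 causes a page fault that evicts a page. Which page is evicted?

5

pos 1: 8 → miss, frames (8)
pos 2: 5 → miss, frames (8 5)
pos 3: 0 → miss, frames (8 5 0)
pos 4: 1 → miss, frames (8 5 0 1)
pos 5: 0 → hit
pos 6: 8 → hit
pos 7: 0 → hit
pos 8: 7 → miss, evict 8, frames (5 0 1 7)
pos 9: 4 → miss, evict 5, frames (0 1 7 4)
At position 9, page 5 is evicted.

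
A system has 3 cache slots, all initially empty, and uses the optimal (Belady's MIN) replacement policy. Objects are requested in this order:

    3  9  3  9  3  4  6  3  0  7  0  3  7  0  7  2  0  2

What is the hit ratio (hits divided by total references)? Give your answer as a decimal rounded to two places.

3 -> miss, frames {3}
9 -> miss, frames {3,9}
3 -> hit
9 -> hit
3 -> hit
4 -> miss, frames {3,9,4}
6 -> miss, evict 4, frames {3,9,6}
3 -> hit
0 -> miss, evict 6, frames {3,9,0}
7 -> miss, evict 9, frames {3,0,7}
0 -> hit
3 -> hit
7 -> hit
0 -> hit
7 -> hit
2 -> miss, evict 7, frames {3,0,2}
0 -> hit
2 -> hit
Hits: 11 of 18 references → 11/18 = 0.6111.

0.61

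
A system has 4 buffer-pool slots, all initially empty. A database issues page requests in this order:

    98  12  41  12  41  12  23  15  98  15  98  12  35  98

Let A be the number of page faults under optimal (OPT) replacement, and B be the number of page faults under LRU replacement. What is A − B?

-1

Under OPT: F F F . . . F F . . . . F . → 6 faults.
Under LRU: F F F . . . F F F . . . F . → 7 faults.
A − B = 6 − 7 = -1.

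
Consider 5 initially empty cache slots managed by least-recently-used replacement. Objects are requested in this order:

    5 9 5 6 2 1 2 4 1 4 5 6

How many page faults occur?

6

5 -> miss, frames (5)
9 -> miss, frames (5 9)
5 -> hit
6 -> miss, frames (9 5 6)
2 -> miss, frames (9 5 6 2)
1 -> miss, frames (9 5 6 2 1)
2 -> hit
4 -> miss, evict 9, frames (5 6 1 2 4)
1 -> hit
4 -> hit
5 -> hit
6 -> hit
Page faults: 6.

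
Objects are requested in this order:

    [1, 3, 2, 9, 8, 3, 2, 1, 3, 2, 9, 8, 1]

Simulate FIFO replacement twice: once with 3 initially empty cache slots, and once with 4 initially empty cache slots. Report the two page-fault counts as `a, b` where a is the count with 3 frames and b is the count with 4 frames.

3 frames: F F F F F F F F . . F F . → 10 faults.
4 frames: F F F F F . . F F F F F F → 11 faults.
11 > 10: adding a frame increased faults — Belady's anomaly.

10, 11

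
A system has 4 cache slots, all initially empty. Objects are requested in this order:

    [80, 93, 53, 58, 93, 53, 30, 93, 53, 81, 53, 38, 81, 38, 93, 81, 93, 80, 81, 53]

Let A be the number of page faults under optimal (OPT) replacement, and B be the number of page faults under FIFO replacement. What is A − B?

Under OPT: F F F F . . F . . F . F . . . . . . . F → 8 faults.
Under FIFO: F F F F . . F . . F . F . . F . . F . F → 10 faults.
A − B = 8 − 10 = -2.

-2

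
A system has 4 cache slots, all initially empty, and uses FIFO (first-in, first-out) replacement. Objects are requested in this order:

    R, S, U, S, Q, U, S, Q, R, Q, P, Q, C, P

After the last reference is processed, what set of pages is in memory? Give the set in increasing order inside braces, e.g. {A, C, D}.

R -> miss, frames (R)
S -> miss, frames (R S)
U -> miss, frames (R S U)
S -> hit
Q -> miss, frames (R S U Q)
U -> hit
S -> hit
Q -> hit
R -> hit
Q -> hit
P -> miss, evict R, frames (S U Q P)
Q -> hit
C -> miss, evict S, frames (U Q P C)
P -> hit

{C, P, Q, U}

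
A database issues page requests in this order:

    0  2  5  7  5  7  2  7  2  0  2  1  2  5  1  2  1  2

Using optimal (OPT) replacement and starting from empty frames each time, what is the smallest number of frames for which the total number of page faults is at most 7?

3

f=1: 18 faults
f=2: 9 faults
f=3: 6 faults
f=4: 5 faults
f=5: 5 faults
Smallest f with faults ≤ 7 is 3.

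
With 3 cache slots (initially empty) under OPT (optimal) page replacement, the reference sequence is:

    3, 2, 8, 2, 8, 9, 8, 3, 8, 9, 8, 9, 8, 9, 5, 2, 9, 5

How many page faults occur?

6

3 -> fault, frames {3}
2 -> fault, frames {3,2}
8 -> fault, frames {3,2,8}
2 -> hit
8 -> hit
9 -> fault, evict 2, frames {3,8,9}
8 -> hit
3 -> hit
8 -> hit
9 -> hit
8 -> hit
9 -> hit
8 -> hit
9 -> hit
5 -> fault, evict 8, frames {3,9,5}
2 -> fault, evict 3, frames {9,5,2}
9 -> hit
5 -> hit
Page faults: 6.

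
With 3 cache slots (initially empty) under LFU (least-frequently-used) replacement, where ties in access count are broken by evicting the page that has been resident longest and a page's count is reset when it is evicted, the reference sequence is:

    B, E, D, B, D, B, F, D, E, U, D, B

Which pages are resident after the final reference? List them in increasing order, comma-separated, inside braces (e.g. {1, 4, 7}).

{B, D, U}

B: fault, frames [B]
E: fault, frames [B, E]
D: fault, frames [B, E, D]
B: hit
D: hit
B: hit
F: fault, evict E, frames [B, D, F]
D: hit
E: fault, evict F, frames [B, D, E]
U: fault, evict E, frames [B, D, U]
D: hit
B: hit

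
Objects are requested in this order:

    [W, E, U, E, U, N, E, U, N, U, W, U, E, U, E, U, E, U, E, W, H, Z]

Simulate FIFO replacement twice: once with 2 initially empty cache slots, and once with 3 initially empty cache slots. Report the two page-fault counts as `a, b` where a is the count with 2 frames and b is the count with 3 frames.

2 frames: F F F . . F F F F . F F F . . . . . . F F F → 13 faults.
3 frames: F F F . . F . . . . F . F F . . . . . . F F → 9 faults.
9 < 13: adding a frame reduced faults, as is typical.

13, 9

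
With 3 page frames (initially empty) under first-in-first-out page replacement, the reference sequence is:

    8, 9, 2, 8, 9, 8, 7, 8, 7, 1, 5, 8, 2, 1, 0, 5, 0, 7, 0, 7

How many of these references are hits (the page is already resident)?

8 → fault, frames (8)
9 → fault, frames (8 9)
2 → fault, frames (8 9 2)
8 → hit
9 → hit
8 → hit
7 → fault, evict 8, frames (9 2 7)
8 → fault, evict 9, frames (2 7 8)
7 → hit
1 → fault, evict 2, frames (7 8 1)
5 → fault, evict 7, frames (8 1 5)
8 → hit
2 → fault, evict 8, frames (1 5 2)
1 → hit
0 → fault, evict 1, frames (5 2 0)
5 → hit
0 → hit
7 → fault, evict 5, frames (2 0 7)
0 → hit
7 → hit
Hits: 10.

10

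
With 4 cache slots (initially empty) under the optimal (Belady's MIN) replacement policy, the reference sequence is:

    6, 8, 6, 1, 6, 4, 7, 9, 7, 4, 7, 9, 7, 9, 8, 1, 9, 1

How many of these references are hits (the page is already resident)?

6 → miss, frames (6)
8 → miss, frames (6 8)
6 → hit
1 → miss, frames (6 8 1)
6 → hit
4 → miss, frames (6 8 1 4)
7 → miss, evict 6, frames (8 1 4 7)
9 → miss, evict 1, frames (8 4 7 9)
7 → hit
4 → hit
7 → hit
9 → hit
7 → hit
9 → hit
8 → hit
1 → miss, evict 7, frames (8 4 9 1)
9 → hit
1 → hit
Hits: 11.

11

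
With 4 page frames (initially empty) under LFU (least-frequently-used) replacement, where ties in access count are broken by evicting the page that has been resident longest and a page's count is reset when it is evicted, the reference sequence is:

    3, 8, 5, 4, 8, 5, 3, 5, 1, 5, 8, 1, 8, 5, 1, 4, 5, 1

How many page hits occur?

12

3 → miss, frames [3]
8 → miss, frames [3, 8]
5 → miss, frames [3, 8, 5]
4 → miss, frames [3, 8, 5, 4]
8 → hit
5 → hit
3 → hit
5 → hit
1 → miss, evict 4, frames [3, 8, 5, 1]
5 → hit
8 → hit
1 → hit
8 → hit
5 → hit
1 → hit
4 → miss, evict 3, frames [8, 5, 1, 4]
5 → hit
1 → hit
Hits: 12.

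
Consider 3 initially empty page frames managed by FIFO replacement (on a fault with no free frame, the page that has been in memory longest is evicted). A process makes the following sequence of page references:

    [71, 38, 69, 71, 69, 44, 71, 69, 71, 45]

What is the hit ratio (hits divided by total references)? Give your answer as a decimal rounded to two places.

0.40

71 -> fault, frames (71)
38 -> fault, frames (71 38)
69 -> fault, frames (71 38 69)
71 -> hit
69 -> hit
44 -> fault, evict 71, frames (38 69 44)
71 -> fault, evict 38, frames (69 44 71)
69 -> hit
71 -> hit
45 -> fault, evict 69, frames (44 71 45)
Hits: 4 of 10 references → 4/10 = 0.4000.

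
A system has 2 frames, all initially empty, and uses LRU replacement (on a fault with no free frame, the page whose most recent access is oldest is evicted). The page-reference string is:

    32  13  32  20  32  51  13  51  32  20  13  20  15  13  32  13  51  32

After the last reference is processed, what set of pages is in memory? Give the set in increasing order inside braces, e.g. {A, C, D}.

{32, 51}

32 → miss, frames {32}
13 → miss, frames {32,13}
32 → hit
20 → miss, evict 13, frames {32,20}
32 → hit
51 → miss, evict 20, frames {32,51}
13 → miss, evict 32, frames {51,13}
51 → hit
32 → miss, evict 13, frames {51,32}
20 → miss, evict 51, frames {32,20}
13 → miss, evict 32, frames {20,13}
20 → hit
15 → miss, evict 13, frames {20,15}
13 → miss, evict 20, frames {15,13}
32 → miss, evict 15, frames {13,32}
13 → hit
51 → miss, evict 32, frames {13,51}
32 → miss, evict 13, frames {51,32}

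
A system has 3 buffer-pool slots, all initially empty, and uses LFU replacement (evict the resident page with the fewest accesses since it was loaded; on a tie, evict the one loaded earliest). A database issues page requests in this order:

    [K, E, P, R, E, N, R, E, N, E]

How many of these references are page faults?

K: fault, frames {K}
E: fault, frames {K,E}
P: fault, frames {K,E,P}
R: fault, evict K, frames {E,P,R}
E: hit
N: fault, evict P, frames {E,R,N}
R: hit
E: hit
N: hit
E: hit
Page faults: 5.

5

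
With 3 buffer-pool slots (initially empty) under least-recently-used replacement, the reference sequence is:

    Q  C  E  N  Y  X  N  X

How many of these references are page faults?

6

Q → miss, frames (Q)
C → miss, frames (Q C)
E → miss, frames (Q C E)
N → miss, evict Q, frames (C E N)
Y → miss, evict C, frames (E N Y)
X → miss, evict E, frames (N Y X)
N → hit
X → hit
Page faults: 6.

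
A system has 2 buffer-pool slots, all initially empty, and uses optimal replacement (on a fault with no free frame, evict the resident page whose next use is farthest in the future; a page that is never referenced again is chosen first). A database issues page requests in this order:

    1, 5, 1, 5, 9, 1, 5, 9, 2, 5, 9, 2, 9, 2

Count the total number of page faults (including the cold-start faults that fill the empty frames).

1 -> miss, frames [1]
5 -> miss, frames [1, 5]
1 -> hit
5 -> hit
9 -> miss, evict 5, frames [1, 9]
1 -> hit
5 -> miss, evict 1, frames [9, 5]
9 -> hit
2 -> miss, evict 9, frames [5, 2]
5 -> hit
9 -> miss, evict 5, frames [2, 9]
2 -> hit
9 -> hit
2 -> hit
Page faults: 6.

6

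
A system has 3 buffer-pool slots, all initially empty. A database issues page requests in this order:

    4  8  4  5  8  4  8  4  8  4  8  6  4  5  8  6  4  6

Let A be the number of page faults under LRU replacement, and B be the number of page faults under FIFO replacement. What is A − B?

2

Under LRU: F F . F . . . . . . . F . F F F F . → 8 faults.
Under FIFO: F F . F . . . . . . . F F . F . . . → 6 faults.
A − B = 8 − 6 = 2.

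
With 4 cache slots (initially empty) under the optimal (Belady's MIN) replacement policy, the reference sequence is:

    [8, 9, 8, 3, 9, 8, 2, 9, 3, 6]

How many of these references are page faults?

5

8: fault, frames {8}
9: fault, frames {8,9}
8: hit
3: fault, frames {8,9,3}
9: hit
8: hit
2: fault, frames {8,9,3,2}
9: hit
3: hit
6: fault, evict 2, frames {8,9,3,6}
Page faults: 5.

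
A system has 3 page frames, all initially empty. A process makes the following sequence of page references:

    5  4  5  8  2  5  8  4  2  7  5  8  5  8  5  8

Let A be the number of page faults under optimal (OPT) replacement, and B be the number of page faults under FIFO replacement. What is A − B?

Under OPT: F F . F F . . F . F . F . . . . → 7 faults.
Under FIFO: F F . F F F . F . F . F F . . . → 9 faults.
A − B = 7 − 9 = -2.

-2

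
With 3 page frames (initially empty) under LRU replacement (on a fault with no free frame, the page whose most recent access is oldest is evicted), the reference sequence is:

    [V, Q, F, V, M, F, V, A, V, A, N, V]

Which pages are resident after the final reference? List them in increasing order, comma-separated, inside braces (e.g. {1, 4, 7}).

V → fault, frames [V]
Q → fault, frames [V, Q]
F → fault, frames [V, Q, F]
V → hit
M → fault, evict Q, frames [F, V, M]
F → hit
V → hit
A → fault, evict M, frames [F, V, A]
V → hit
A → hit
N → fault, evict F, frames [V, A, N]
V → hit

{A, N, V}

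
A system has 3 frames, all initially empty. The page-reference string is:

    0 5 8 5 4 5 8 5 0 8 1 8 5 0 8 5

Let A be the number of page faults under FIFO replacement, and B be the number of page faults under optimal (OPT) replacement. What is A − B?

Under FIFO: F F F . F . . . F . F F F F . . → 9 faults.
Under OPT: F F F . F . . . F . F . . F . . → 7 faults.
A − B = 9 − 7 = 2.

2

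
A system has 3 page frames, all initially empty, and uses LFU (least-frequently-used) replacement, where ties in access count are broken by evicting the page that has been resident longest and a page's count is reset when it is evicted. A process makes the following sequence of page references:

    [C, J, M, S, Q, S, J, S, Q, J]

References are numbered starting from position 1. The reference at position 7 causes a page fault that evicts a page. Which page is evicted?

M

pos 1: C -> fault, frames (C)
pos 2: J -> fault, frames (C J)
pos 3: M -> fault, frames (C J M)
pos 4: S -> fault, evict C, frames (J M S)
pos 5: Q -> fault, evict J, frames (M S Q)
pos 6: S -> hit
pos 7: J -> fault, evict M, frames (S Q J)
At position 7, page M is evicted.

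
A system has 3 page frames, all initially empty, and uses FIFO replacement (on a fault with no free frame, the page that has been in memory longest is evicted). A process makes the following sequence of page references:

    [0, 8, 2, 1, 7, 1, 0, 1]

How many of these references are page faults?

6

0: fault, frames (0)
8: fault, frames (0 8)
2: fault, frames (0 8 2)
1: fault, evict 0, frames (8 2 1)
7: fault, evict 8, frames (2 1 7)
1: hit
0: fault, evict 2, frames (1 7 0)
1: hit
Page faults: 6.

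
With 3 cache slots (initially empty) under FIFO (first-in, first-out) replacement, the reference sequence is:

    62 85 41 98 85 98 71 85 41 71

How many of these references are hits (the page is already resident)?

62: fault, frames {62}
85: fault, frames {62,85}
41: fault, frames {62,85,41}
98: fault, evict 62, frames {85,41,98}
85: hit
98: hit
71: fault, evict 85, frames {41,98,71}
85: fault, evict 41, frames {98,71,85}
41: fault, evict 98, frames {71,85,41}
71: hit
Hits: 3.

3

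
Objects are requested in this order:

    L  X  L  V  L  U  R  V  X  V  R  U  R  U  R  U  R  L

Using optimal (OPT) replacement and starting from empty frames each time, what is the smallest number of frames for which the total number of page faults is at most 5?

5

f=1: 18 faults
f=2: 9 faults
f=3: 7 faults
f=4: 6 faults
f=5: 5 faults
Smallest f with faults ≤ 5 is 5.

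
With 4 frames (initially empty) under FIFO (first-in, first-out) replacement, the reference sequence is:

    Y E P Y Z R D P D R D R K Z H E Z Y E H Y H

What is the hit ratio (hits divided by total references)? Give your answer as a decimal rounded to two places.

Y: fault, frames {Y}
E: fault, frames {Y,E}
P: fault, frames {Y,E,P}
Y: hit
Z: fault, frames {Y,E,P,Z}
R: fault, evict Y, frames {E,P,Z,R}
D: fault, evict E, frames {P,Z,R,D}
P: hit
D: hit
R: hit
D: hit
R: hit
K: fault, evict P, frames {Z,R,D,K}
Z: hit
H: fault, evict Z, frames {R,D,K,H}
E: fault, evict R, frames {D,K,H,E}
Z: fault, evict D, frames {K,H,E,Z}
Y: fault, evict K, frames {H,E,Z,Y}
E: hit
H: hit
Y: hit
H: hit
Hits: 11 of 22 references → 11/22 = 0.5000.

0.50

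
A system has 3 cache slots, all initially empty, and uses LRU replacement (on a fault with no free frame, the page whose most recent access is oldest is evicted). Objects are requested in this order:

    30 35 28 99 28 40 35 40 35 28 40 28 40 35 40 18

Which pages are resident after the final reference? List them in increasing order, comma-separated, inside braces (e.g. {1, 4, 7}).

{18, 35, 40}

30: miss, frames (30)
35: miss, frames (30 35)
28: miss, frames (30 35 28)
99: miss, evict 30, frames (35 28 99)
28: hit
40: miss, evict 35, frames (99 28 40)
35: miss, evict 99, frames (28 40 35)
40: hit
35: hit
28: hit
40: hit
28: hit
40: hit
35: hit
40: hit
18: miss, evict 28, frames (35 40 18)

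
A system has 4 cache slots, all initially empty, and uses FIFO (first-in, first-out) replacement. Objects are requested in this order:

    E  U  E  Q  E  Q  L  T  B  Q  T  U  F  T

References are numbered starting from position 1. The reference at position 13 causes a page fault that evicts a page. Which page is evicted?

pos 1: E: fault, frames {E}
pos 2: U: fault, frames {E,U}
pos 3: E: hit
pos 4: Q: fault, frames {E,U,Q}
pos 5: E: hit
pos 6: Q: hit
pos 7: L: fault, frames {E,U,Q,L}
pos 8: T: fault, evict E, frames {U,Q,L,T}
pos 9: B: fault, evict U, frames {Q,L,T,B}
pos 10: Q: hit
pos 11: T: hit
pos 12: U: fault, evict Q, frames {L,T,B,U}
pos 13: F: fault, evict L, frames {T,B,U,F}
At position 13, page L is evicted.

L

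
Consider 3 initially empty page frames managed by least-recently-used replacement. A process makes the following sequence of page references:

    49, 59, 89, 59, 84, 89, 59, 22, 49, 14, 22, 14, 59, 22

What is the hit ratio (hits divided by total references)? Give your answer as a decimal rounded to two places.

0.43

49: fault, frames {49}
59: fault, frames {49,59}
89: fault, frames {49,59,89}
59: hit
84: fault, evict 49, frames {89,59,84}
89: hit
59: hit
22: fault, evict 84, frames {89,59,22}
49: fault, evict 89, frames {59,22,49}
14: fault, evict 59, frames {22,49,14}
22: hit
14: hit
59: fault, evict 49, frames {22,14,59}
22: hit
Hits: 6 of 14 references → 6/14 = 0.4286.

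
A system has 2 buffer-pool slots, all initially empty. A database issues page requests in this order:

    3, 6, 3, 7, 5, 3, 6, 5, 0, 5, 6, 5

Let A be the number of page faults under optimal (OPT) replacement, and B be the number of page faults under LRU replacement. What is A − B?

-2

Under OPT: F F . F F . F . F . F . → 7 faults.
Under LRU: F F . F F F F F F . F . → 9 faults.
A − B = 7 − 9 = -2.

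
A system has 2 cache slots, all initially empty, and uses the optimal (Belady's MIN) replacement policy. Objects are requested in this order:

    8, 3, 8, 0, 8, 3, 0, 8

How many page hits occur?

8 → miss, frames (8)
3 → miss, frames (8 3)
8 → hit
0 → miss, evict 3, frames (8 0)
8 → hit
3 → miss, evict 8, frames (0 3)
0 → hit
8 → miss, evict 3, frames (0 8)
Hits: 3.

3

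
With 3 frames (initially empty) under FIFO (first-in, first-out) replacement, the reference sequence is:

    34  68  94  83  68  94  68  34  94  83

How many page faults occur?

34 → miss, frames {34}
68 → miss, frames {34,68}
94 → miss, frames {34,68,94}
83 → miss, evict 34, frames {68,94,83}
68 → hit
94 → hit
68 → hit
34 → miss, evict 68, frames {94,83,34}
94 → hit
83 → hit
Page faults: 5.

5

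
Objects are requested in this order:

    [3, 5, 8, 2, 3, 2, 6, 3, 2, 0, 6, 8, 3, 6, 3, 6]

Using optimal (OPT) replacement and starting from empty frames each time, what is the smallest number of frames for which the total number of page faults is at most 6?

4

f=1: 16 faults
f=2: 9 faults
f=3: 7 faults
f=4: 6 faults
f=5: 6 faults
f=6: 6 faults
Smallest f with faults ≤ 6 is 4.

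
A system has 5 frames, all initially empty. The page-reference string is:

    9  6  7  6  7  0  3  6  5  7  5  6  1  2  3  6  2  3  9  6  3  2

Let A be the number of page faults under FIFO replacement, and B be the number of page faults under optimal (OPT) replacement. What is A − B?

3

Under FIFO: F F F . . F F . F . . . F F . F . . F . F . → 11 faults.
Under OPT: F F F . . F F . F . . . F F . . . . . . . . → 8 faults.
A − B = 11 − 8 = 3.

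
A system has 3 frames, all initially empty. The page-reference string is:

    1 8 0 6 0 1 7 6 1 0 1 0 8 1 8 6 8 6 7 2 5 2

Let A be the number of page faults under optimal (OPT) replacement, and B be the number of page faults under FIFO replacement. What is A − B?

Under OPT: F F F F . . F . . F . . F . . . . . F F F . → 10 faults.
Under FIFO: F F F F . F F . . F . . F F . F . . F F F . → 13 faults.
A − B = 10 − 13 = -3.

-3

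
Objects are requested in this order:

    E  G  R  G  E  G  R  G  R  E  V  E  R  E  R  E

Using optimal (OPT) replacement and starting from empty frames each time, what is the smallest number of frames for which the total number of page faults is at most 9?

2

f=1: 16 faults
f=2: 8 faults
f=3: 4 faults
f=4: 4 faults
Smallest f with faults ≤ 9 is 2.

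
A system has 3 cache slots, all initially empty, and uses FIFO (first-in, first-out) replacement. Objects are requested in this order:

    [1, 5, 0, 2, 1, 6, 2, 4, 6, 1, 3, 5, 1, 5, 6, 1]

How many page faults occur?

11

1 -> miss, frames (1)
5 -> miss, frames (1 5)
0 -> miss, frames (1 5 0)
2 -> miss, evict 1, frames (5 0 2)
1 -> miss, evict 5, frames (0 2 1)
6 -> miss, evict 0, frames (2 1 6)
2 -> hit
4 -> miss, evict 2, frames (1 6 4)
6 -> hit
1 -> hit
3 -> miss, evict 1, frames (6 4 3)
5 -> miss, evict 6, frames (4 3 5)
1 -> miss, evict 4, frames (3 5 1)
5 -> hit
6 -> miss, evict 3, frames (5 1 6)
1 -> hit
Page faults: 11.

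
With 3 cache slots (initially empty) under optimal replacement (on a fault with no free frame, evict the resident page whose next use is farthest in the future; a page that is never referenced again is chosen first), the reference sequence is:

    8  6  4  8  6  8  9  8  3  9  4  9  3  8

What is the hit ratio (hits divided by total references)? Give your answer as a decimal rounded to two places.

8 → fault, frames (8)
6 → fault, frames (8 6)
4 → fault, frames (8 6 4)
8 → hit
6 → hit
8 → hit
9 → fault, evict 6, frames (8 4 9)
8 → hit
3 → fault, evict 8, frames (4 9 3)
9 → hit
4 → hit
9 → hit
3 → hit
8 → fault, evict 3, frames (4 9 8)
Hits: 8 of 14 references → 8/14 = 0.5714.

0.57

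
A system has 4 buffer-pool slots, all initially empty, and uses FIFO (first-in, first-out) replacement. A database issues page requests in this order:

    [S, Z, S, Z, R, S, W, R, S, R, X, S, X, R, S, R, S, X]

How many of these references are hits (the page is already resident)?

12

S → miss, frames (S)
Z → miss, frames (S Z)
S → hit
Z → hit
R → miss, frames (S Z R)
S → hit
W → miss, frames (S Z R W)
R → hit
S → hit
R → hit
X → miss, evict S, frames (Z R W X)
S → miss, evict Z, frames (R W X S)
X → hit
R → hit
S → hit
R → hit
S → hit
X → hit
Hits: 12.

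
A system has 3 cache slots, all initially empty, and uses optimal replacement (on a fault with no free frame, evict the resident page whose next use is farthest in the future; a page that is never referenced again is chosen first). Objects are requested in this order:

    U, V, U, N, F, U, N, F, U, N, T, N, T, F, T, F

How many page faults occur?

U -> fault, frames {U}
V -> fault, frames {U,V}
U -> hit
N -> fault, frames {U,V,N}
F -> fault, evict V, frames {U,N,F}
U -> hit
N -> hit
F -> hit
U -> hit
N -> hit
T -> fault, evict U, frames {N,F,T}
N -> hit
T -> hit
F -> hit
T -> hit
F -> hit
Page faults: 5.

5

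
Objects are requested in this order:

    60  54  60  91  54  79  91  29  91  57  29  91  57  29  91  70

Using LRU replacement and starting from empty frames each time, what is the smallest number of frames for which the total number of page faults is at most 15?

f=1: 16 faults
f=2: 14 faults
f=3: 7 faults
f=4: 7 faults
f=5: 7 faults
f=6: 7 faults
f=7: 7 faults
Smallest f with faults ≤ 15 is 2.

2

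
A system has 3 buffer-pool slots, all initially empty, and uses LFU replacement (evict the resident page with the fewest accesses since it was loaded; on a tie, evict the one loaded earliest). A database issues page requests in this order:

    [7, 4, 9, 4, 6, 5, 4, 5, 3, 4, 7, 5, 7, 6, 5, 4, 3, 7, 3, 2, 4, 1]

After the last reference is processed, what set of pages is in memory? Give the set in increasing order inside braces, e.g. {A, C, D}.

7 → miss, frames [7]
4 → miss, frames [7, 4]
9 → miss, frames [7, 4, 9]
4 → hit
6 → miss, evict 7, frames [4, 9, 6]
5 → miss, evict 9, frames [4, 6, 5]
4 → hit
5 → hit
3 → miss, evict 6, frames [4, 5, 3]
4 → hit
7 → miss, evict 3, frames [4, 5, 7]
5 → hit
7 → hit
6 → miss, evict 7, frames [4, 5, 6]
5 → hit
4 → hit
3 → miss, evict 6, frames [4, 5, 3]
7 → miss, evict 3, frames [4, 5, 7]
3 → miss, evict 7, frames [4, 5, 3]
2 → miss, evict 3, frames [4, 5, 2]
4 → hit
1 → miss, evict 2, frames [4, 5, 1]

{1, 4, 5}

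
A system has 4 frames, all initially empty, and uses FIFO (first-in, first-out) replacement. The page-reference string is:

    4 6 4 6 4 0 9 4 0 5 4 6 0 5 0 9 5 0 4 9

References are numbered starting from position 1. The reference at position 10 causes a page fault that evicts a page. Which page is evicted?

4

pos 1: 4: miss, frames [4]
pos 2: 6: miss, frames [4, 6]
pos 3: 4: hit
pos 4: 6: hit
pos 5: 4: hit
pos 6: 0: miss, frames [4, 6, 0]
pos 7: 9: miss, frames [4, 6, 0, 9]
pos 8: 4: hit
pos 9: 0: hit
pos 10: 5: miss, evict 4, frames [6, 0, 9, 5]
At position 10, page 4 is evicted.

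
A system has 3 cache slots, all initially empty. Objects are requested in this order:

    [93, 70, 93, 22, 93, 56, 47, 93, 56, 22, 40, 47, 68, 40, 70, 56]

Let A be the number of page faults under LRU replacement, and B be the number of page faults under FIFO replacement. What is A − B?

-1

Under LRU: F F . F . F F . . F F F F . F F → 11 faults.
Under FIFO: F F . F . F F F . F F F F . F F → 12 faults.
A − B = 11 − 12 = -1.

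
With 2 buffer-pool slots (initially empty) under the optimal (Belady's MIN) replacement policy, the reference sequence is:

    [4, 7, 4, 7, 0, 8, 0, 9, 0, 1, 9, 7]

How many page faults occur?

4 -> miss, frames {4}
7 -> miss, frames {4,7}
4 -> hit
7 -> hit
0 -> miss, evict 4, frames {7,0}
8 -> miss, evict 7, frames {0,8}
0 -> hit
9 -> miss, evict 8, frames {0,9}
0 -> hit
1 -> miss, evict 0, frames {9,1}
9 -> hit
7 -> miss, evict 1, frames {9,7}
Page faults: 7.

7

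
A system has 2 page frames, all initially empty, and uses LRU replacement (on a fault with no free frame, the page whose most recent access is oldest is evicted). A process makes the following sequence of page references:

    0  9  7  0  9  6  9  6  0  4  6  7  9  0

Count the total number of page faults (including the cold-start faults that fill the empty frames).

12

0: fault, frames {0}
9: fault, frames {0,9}
7: fault, evict 0, frames {9,7}
0: fault, evict 9, frames {7,0}
9: fault, evict 7, frames {0,9}
6: fault, evict 0, frames {9,6}
9: hit
6: hit
0: fault, evict 9, frames {6,0}
4: fault, evict 6, frames {0,4}
6: fault, evict 0, frames {4,6}
7: fault, evict 4, frames {6,7}
9: fault, evict 6, frames {7,9}
0: fault, evict 7, frames {9,0}
Page faults: 12.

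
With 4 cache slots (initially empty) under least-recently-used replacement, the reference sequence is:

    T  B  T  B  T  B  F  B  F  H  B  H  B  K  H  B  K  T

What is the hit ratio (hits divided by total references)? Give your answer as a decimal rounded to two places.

T -> miss, frames [T]
B -> miss, frames [T, B]
T -> hit
B -> hit
T -> hit
B -> hit
F -> miss, frames [T, B, F]
B -> hit
F -> hit
H -> miss, frames [T, B, F, H]
B -> hit
H -> hit
B -> hit
K -> miss, evict T, frames [F, H, B, K]
H -> hit
B -> hit
K -> hit
T -> miss, evict F, frames [H, B, K, T]
Hits: 12 of 18 references → 12/18 = 0.6667.

0.67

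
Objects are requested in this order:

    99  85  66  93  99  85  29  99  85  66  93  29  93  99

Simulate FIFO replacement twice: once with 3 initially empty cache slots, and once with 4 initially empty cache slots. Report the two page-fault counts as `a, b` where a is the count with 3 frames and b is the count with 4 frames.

10, 11

3 frames: F F F F F F F . . F F . . F → 10 faults.
4 frames: F F F F . . F F F F F F . F → 11 faults.
11 > 10: adding a frame increased faults — Belady's anomaly.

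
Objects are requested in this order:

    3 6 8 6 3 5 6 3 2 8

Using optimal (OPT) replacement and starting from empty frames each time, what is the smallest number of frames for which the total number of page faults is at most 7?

3

f=1: 10 faults
f=2: 8 faults
f=3: 6 faults
f=4: 5 faults
f=5: 5 faults
Smallest f with faults ≤ 7 is 3.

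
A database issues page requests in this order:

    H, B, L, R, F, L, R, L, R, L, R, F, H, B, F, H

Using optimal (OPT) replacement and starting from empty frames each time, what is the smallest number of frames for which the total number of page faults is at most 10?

f=1: 16 faults
f=2: 10 faults
f=3: 7 faults
f=4: 6 faults
f=5: 5 faults
Smallest f with faults ≤ 10 is 2.

2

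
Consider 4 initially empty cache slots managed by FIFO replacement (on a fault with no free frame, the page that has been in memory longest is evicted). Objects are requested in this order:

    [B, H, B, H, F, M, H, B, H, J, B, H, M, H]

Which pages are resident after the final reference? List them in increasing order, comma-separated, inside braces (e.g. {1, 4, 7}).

{B, H, J, M}

B -> fault, frames (B)
H -> fault, frames (B H)
B -> hit
H -> hit
F -> fault, frames (B H F)
M -> fault, frames (B H F M)
H -> hit
B -> hit
H -> hit
J -> fault, evict B, frames (H F M J)
B -> fault, evict H, frames (F M J B)
H -> fault, evict F, frames (M J B H)
M -> hit
H -> hit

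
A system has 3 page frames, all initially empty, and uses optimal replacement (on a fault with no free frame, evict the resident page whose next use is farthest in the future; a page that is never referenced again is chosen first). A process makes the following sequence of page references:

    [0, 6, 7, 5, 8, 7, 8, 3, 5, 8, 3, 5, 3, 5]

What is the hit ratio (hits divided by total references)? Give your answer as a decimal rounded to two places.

0.57

0 -> miss, frames (0)
6 -> miss, frames (0 6)
7 -> miss, frames (0 6 7)
5 -> miss, evict 6, frames (0 7 5)
8 -> miss, evict 0, frames (7 5 8)
7 -> hit
8 -> hit
3 -> miss, evict 7, frames (5 8 3)
5 -> hit
8 -> hit
3 -> hit
5 -> hit
3 -> hit
5 -> hit
Hits: 8 of 14 references → 8/14 = 0.5714.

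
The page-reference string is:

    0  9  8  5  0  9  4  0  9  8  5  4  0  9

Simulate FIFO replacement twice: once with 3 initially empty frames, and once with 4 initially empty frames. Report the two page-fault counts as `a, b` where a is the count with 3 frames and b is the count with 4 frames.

11, 12

3 frames: F F F F F F F . . F F . F F → 11 faults.
4 frames: F F F F . . F F F F F F F F → 12 faults.
12 > 11: adding a frame increased faults — Belady's anomaly.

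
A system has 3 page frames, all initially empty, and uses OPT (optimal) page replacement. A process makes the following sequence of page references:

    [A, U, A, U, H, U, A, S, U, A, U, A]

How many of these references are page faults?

A -> fault, frames (A)
U -> fault, frames (A U)
A -> hit
U -> hit
H -> fault, frames (A U H)
U -> hit
A -> hit
S -> fault, evict H, frames (A U S)
U -> hit
A -> hit
U -> hit
A -> hit
Page faults: 4.

4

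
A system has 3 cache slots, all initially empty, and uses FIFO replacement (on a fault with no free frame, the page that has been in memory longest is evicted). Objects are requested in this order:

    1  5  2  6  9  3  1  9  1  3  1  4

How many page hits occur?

1 → fault, frames (1)
5 → fault, frames (1 5)
2 → fault, frames (1 5 2)
6 → fault, evict 1, frames (5 2 6)
9 → fault, evict 5, frames (2 6 9)
3 → fault, evict 2, frames (6 9 3)
1 → fault, evict 6, frames (9 3 1)
9 → hit
1 → hit
3 → hit
1 → hit
4 → fault, evict 9, frames (3 1 4)
Hits: 4.

4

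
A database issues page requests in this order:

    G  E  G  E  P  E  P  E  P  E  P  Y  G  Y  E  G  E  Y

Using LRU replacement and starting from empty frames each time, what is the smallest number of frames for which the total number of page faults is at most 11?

2

f=1: 18 faults
f=2: 8 faults
f=3: 6 faults
f=4: 4 faults
Smallest f with faults ≤ 11 is 2.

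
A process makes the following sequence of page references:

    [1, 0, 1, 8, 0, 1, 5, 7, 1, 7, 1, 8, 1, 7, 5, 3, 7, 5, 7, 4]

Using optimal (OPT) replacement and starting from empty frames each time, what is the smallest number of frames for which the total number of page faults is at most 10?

3

f=1: 20 faults
f=2: 12 faults
f=3: 8 faults
f=4: 7 faults
f=5: 7 faults
f=6: 7 faults
f=7: 7 faults
Smallest f with faults ≤ 10 is 3.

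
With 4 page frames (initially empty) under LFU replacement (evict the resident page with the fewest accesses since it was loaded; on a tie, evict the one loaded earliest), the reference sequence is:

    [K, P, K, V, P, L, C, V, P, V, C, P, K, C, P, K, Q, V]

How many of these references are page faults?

K -> miss, frames {K}
P -> miss, frames {K,P}
K -> hit
V -> miss, frames {K,P,V}
P -> hit
L -> miss, frames {K,P,V,L}
C -> miss, evict V, frames {K,P,L,C}
V -> miss, evict L, frames {K,P,C,V}
P -> hit
V -> hit
C -> hit
P -> hit
K -> hit
C -> hit
P -> hit
K -> hit
Q -> miss, evict V, frames {K,P,C,Q}
V -> miss, evict Q, frames {K,P,C,V}
Page faults: 8.

8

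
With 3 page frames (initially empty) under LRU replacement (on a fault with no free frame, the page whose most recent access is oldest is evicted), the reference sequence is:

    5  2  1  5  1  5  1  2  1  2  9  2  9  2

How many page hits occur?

5: fault, frames [5]
2: fault, frames [5, 2]
1: fault, frames [5, 2, 1]
5: hit
1: hit
5: hit
1: hit
2: hit
1: hit
2: hit
9: fault, evict 5, frames [1, 2, 9]
2: hit
9: hit
2: hit
Hits: 10.

10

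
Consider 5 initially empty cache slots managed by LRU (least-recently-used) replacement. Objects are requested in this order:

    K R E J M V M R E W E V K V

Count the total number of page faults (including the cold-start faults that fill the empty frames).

K: miss, frames (K)
R: miss, frames (K R)
E: miss, frames (K R E)
J: miss, frames (K R E J)
M: miss, frames (K R E J M)
V: miss, evict K, frames (R E J M V)
M: hit
R: hit
E: hit
W: miss, evict J, frames (V M R E W)
E: hit
V: hit
K: miss, evict M, frames (R W E V K)
V: hit
Page faults: 8.

8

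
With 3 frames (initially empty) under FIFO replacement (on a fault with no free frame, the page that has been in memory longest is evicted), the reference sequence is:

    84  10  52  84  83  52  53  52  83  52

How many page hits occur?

5

84: miss, frames {84}
10: miss, frames {84,10}
52: miss, frames {84,10,52}
84: hit
83: miss, evict 84, frames {10,52,83}
52: hit
53: miss, evict 10, frames {52,83,53}
52: hit
83: hit
52: hit
Hits: 5.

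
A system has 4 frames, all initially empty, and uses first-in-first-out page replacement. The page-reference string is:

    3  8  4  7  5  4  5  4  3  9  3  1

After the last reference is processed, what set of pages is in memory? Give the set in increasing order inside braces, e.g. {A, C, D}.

3 → fault, frames [3]
8 → fault, frames [3, 8]
4 → fault, frames [3, 8, 4]
7 → fault, frames [3, 8, 4, 7]
5 → fault, evict 3, frames [8, 4, 7, 5]
4 → hit
5 → hit
4 → hit
3 → fault, evict 8, frames [4, 7, 5, 3]
9 → fault, evict 4, frames [7, 5, 3, 9]
3 → hit
1 → fault, evict 7, frames [5, 3, 9, 1]

{1, 3, 5, 9}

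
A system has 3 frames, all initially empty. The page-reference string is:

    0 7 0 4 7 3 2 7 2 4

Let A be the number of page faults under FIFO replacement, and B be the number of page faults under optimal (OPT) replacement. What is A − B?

Under FIFO: F F . F . F F F . F → 7 faults.
Under OPT: F F . F . F F . . . → 5 faults.
A − B = 7 − 5 = 2.

2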